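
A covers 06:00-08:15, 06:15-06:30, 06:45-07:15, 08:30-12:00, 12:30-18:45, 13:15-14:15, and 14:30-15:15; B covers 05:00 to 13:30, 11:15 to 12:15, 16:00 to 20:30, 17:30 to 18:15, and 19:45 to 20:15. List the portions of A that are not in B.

13:30–16:00

First set merges to 06:00–08:15, 08:30–12:00, 12:30–18:45.
Second set merges to 05:00–13:30, 16:00–20:30.
06:00–08:15: entirely removed.
08:30–12:00: entirely removed.
12:30–18:45 \ B = 13:30–16:00.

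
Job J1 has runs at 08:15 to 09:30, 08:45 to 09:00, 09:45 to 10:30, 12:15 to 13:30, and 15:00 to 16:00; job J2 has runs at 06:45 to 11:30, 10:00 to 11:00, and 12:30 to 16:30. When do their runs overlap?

Merge the first list: 08:15–09:30, 09:45–10:30, 12:15–13:30, 15:00–16:00.
Merge the second list: 06:45–11:30, 12:30–16:30.
08:15–09:30 meets the second set on 08:15–09:30.
09:45–10:30 meets the second set on 09:45–10:30.
12:15–13:30 meets the second set on 12:30–13:30.
15:00–16:00 meets the second set on 15:00–16:00.

08:15–09:30, 09:45–10:30, 12:30–13:30, 15:00–16:00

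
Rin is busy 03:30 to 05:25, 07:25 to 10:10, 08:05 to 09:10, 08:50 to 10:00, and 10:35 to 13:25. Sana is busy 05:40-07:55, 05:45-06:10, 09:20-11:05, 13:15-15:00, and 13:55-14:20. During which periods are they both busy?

Merge the first list: 03:30–05:25, 07:25–10:10, 10:35–13:25.
Merge the second list: 05:40–07:55, 09:20–11:05, 13:15–15:00.
03:30–05:25 falls entirely outside B.
07:25–10:10 overlaps B on 07:25–07:55, 09:20–10:10.
10:35–13:25 overlaps B on 10:35–11:05, 13:15–13:25.

07:25–07:55, 09:20–10:10, 10:35–11:05, 13:15–13:25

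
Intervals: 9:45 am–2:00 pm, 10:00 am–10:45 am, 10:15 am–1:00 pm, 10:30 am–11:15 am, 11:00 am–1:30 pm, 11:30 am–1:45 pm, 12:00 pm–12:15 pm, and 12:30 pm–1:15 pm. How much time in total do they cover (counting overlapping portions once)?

Merged: 9:45 am-2:00 pm.
Length: 4 h 15 min.

4 h 15 min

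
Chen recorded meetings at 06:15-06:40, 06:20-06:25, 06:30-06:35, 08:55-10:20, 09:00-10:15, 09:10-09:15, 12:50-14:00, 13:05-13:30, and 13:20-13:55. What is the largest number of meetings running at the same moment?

3

Sweep endpoints in order; track running count of active intervals.
Peak of 3 reached at 09:10.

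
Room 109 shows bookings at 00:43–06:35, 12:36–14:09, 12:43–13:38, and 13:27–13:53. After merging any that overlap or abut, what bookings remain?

12:36–14:09 is disjoint → start new block.
12:43–13:38 overlaps/touches 12:36–14:09 → extend to 12:36–14:09.
13:27–13:53 overlaps/touches 12:36–14:09 → extend to 12:36–14:09.

00:43–06:35, 12:36–14:09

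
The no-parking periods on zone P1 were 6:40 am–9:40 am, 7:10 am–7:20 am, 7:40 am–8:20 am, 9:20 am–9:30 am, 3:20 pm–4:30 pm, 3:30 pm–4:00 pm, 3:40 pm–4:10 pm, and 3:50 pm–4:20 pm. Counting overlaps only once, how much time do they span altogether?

4 h 10 min

Merged: 6:40 am–9:40 am, 3:20 pm–4:30 pm.
Lengths: 3 h + 1 h 10 min = 4 h 10 min.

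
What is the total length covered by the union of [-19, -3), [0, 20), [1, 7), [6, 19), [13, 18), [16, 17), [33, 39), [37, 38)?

Merged: [-19, -3), [0, 20), [33, 39).
Lengths: 16 + 20 + 6 = 42.

42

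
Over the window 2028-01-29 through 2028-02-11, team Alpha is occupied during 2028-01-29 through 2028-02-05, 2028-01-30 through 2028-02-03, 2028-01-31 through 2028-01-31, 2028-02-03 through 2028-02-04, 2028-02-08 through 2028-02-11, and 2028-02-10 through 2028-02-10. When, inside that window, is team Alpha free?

The merged coverage is 2028-01-29 through 2028-02-05, 2028-02-08 through 2028-02-11.
Gaps within 2028-01-29 through 2028-02-11: 2028-02-06 through 2028-02-07.

2028-02-06 through 2028-02-07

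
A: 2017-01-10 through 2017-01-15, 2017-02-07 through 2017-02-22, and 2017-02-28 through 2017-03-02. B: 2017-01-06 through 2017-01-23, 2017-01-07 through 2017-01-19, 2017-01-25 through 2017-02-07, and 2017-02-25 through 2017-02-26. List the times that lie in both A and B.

Merge the second list: 2017-01-06 through 2017-01-23, 2017-01-25 through 2017-02-07, 2017-02-25 through 2017-02-26.
2017-01-10 through 2017-01-15 overlaps B on 2017-01-10 through 2017-01-15.
2017-02-07 through 2017-02-22 overlaps B on 2017-02-07 through 2017-02-07.
2017-02-28 through 2017-03-02 falls entirely outside B.

2017-01-10 through 2017-01-15, 2017-02-07 through 2017-02-07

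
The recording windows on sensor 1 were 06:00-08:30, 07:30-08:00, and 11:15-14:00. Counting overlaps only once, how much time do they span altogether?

Merged: 06:00-08:30, 11:15-14:00.
Lengths: 2 h 30 min + 2 h 45 min = 5 h 15 min.

5 h 15 min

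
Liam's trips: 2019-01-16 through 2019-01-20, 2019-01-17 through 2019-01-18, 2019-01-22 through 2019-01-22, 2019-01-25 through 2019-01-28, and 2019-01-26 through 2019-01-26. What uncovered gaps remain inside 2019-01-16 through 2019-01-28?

The merged coverage is 2019-01-16 through 2019-01-20, 2019-01-22 through 2019-01-22, 2019-01-25 through 2019-01-28.
Complement within 2019-01-16 through 2019-01-28: 2019-01-21 through 2019-01-21, 2019-01-23 through 2019-01-24.

2019-01-21 through 2019-01-21, 2019-01-23 through 2019-01-24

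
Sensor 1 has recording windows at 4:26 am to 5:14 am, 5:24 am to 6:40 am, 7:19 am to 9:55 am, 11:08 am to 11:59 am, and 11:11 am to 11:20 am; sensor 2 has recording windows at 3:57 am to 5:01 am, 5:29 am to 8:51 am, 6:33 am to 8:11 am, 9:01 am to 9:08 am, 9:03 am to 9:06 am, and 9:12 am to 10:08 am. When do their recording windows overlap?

Merge the first list: 4:26 am–5:14 am, 5:24 am–6:40 am, 7:19 am–9:55 am, 11:08 am–11:59 am.
Merge the second list: 3:57 am–5:01 am, 5:29 am–8:51 am, 9:01 am–9:08 am, 9:12 am–10:08 am.
4:26 am–5:14 am overlaps B on 4:26 am–5:01 am.
5:24 am–6:40 am overlaps B on 5:29 am–6:40 am.
7:19 am–9:55 am overlaps B on 7:19 am–8:51 am, 9:01 am–9:08 am, 9:12 am–9:55 am.
11:08 am–11:59 am falls entirely outside B.

4:26 am–5:01 am, 5:29 am–6:40 am, 7:19 am–8:51 am, 9:01 am–9:08 am, 9:12 am–9:55 am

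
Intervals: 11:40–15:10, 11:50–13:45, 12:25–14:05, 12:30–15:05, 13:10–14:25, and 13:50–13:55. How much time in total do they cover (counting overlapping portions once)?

Merged: 11:40–15:10.
Length: 3 h 30 min.

3 h 30 min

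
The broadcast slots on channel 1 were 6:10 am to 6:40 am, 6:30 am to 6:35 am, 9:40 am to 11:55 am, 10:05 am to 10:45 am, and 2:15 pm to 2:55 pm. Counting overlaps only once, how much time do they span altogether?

Merged: 6:10 am-6:40 am, 9:40 am-11:55 am, 2:15 pm-2:55 pm.
Lengths: 30 min + 2 h 15 min + 40 min = 3 h 25 min.

3 h 25 min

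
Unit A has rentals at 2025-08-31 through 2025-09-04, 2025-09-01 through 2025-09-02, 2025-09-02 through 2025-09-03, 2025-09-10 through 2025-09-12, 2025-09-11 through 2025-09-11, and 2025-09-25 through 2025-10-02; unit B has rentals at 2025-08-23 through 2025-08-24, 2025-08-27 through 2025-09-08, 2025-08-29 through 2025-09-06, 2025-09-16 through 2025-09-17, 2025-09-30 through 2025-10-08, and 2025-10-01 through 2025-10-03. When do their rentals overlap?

A, merged: 2025-08-31 through 2025-09-04, 2025-09-10 through 2025-09-12, 2025-09-25 through 2025-10-02.
B, merged: 2025-08-23 through 2025-08-24, 2025-08-27 through 2025-09-08, 2025-09-16 through 2025-09-17, 2025-09-30 through 2025-10-08.
2025-08-31 through 2025-09-04 meets the second set on 2025-08-31 through 2025-09-04.
2025-09-10 through 2025-09-12: no overlap with the second set.
2025-09-25 through 2025-10-02 meets the second set on 2025-09-30 through 2025-10-02.

2025-08-31 through 2025-09-04, 2025-09-30 through 2025-10-02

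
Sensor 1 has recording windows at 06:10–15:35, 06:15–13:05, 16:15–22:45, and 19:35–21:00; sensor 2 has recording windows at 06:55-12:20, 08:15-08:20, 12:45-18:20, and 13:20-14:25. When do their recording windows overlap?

06:55–12:20, 12:45–15:35, 16:15–18:20

First set merges to 06:10–15:35, 16:15–22:45.
Second set merges to 06:55–12:20, 12:45–18:20.
06:10–15:35 ∩ B → 06:55–12:20, 12:45–15:35.
16:15–22:45 ∩ B → 16:15–18:20.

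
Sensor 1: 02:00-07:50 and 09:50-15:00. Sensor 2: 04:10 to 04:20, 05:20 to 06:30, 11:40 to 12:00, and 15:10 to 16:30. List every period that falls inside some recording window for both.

04:10–04:20, 05:20–06:30, 11:40–12:00

02:00–07:50 meets the second set on 04:10–04:20, 05:20–06:30.
09:50–15:00 meets the second set on 11:40–12:00.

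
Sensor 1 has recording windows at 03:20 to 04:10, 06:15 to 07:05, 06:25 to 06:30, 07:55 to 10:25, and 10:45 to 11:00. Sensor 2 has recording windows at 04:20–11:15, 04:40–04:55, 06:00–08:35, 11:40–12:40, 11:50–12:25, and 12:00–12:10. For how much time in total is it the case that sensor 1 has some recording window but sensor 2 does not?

50 min

A, merged: 03:20-04:10, 06:15-07:05, 07:55-10:25, 10:45-11:00.
B, merged: 04:20-11:15, 11:40-12:40.
A \ B = 03:20-04:10.
Total: 50 min.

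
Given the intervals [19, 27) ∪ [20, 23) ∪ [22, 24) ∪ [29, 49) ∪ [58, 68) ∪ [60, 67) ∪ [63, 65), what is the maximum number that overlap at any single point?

Sweep endpoints in order; track running count of active intervals.
Peak of 3 reached at 22.

3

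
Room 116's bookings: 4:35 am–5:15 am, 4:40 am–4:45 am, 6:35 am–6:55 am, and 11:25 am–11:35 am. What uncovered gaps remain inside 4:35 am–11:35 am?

5:15 am-6:35 am, 6:55 am-11:25 am

The merged coverage is 4:35 am-5:15 am, 6:35 am-6:55 am, 11:25 am-11:35 am.
Uncovered inside 4:35 am-11:35 am: 5:15 am-6:35 am, 6:55 am-11:25 am.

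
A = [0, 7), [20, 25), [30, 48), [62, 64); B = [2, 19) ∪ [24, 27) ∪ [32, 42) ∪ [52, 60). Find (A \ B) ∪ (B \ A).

[0, 2) ∪ [7, 19) ∪ [20, 24) ∪ [25, 27) ∪ [30, 32) ∪ [42, 48) ∪ [52, 60) ∪ [62, 64)

Only in the first: [0, 2), [20, 24), [30, 32), [42, 48), [62, 64).
Only in the second: [7, 19), [25, 27), [52, 60).
Together these are the periods covered by exactly one.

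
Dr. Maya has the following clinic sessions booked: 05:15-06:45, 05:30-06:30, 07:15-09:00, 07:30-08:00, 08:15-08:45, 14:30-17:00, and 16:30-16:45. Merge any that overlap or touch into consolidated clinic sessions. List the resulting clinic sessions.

05:15-06:45, 07:15-09:00, 14:30-17:00

05:30-06:30 overlaps/touches 05:15-06:45 → extend to 05:15-06:45.
07:15-09:00 is disjoint → start new block.
07:30-08:00 overlaps/touches 07:15-09:00 → extend to 07:15-09:00.
08:15-08:45 overlaps/touches 07:15-09:00 → extend to 07:15-09:00.
14:30-17:00 is disjoint → start new block.
16:30-16:45 overlaps/touches 14:30-17:00 → extend to 14:30-17:00.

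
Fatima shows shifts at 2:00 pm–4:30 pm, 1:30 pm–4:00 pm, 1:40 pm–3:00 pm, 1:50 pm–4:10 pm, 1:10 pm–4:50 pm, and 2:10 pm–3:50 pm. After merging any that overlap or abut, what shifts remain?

1:10 pm-4:50 pm

Sort by start: 1:10 pm-4:50 pm, 1:30 pm-4:00 pm, 1:40 pm-3:00 pm, 1:50 pm-4:10 pm, 2:00 pm-4:30 pm, 2:10 pm-3:50 pm.
1:30 pm-4:00 pm overlaps/touches 1:10 pm-4:50 pm → extend to 1:10 pm-4:50 pm.
1:40 pm-3:00 pm overlaps/touches 1:10 pm-4:50 pm → extend to 1:10 pm-4:50 pm.
1:50 pm-4:10 pm overlaps/touches 1:10 pm-4:50 pm → extend to 1:10 pm-4:50 pm.
2:00 pm-4:30 pm overlaps/touches 1:10 pm-4:50 pm → extend to 1:10 pm-4:50 pm.
2:10 pm-3:50 pm overlaps/touches 1:10 pm-4:50 pm → extend to 1:10 pm-4:50 pm.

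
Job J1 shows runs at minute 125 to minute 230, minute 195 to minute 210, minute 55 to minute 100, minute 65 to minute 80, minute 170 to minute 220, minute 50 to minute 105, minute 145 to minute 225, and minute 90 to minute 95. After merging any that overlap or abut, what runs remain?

minute 50 to minute 105, minute 125 to minute 230

Sort by start: minute 50 to minute 105, minute 55 to minute 100, minute 65 to minute 80, minute 90 to minute 95, minute 125 to minute 230, minute 145 to minute 225, minute 170 to minute 220, minute 195 to minute 210.
minute 55 to minute 100 overlaps/touches minute 50 to minute 105 → extend to minute 50 to minute 105.
minute 65 to minute 80 overlaps/touches minute 50 to minute 105 → extend to minute 50 to minute 105.
minute 90 to minute 95 overlaps/touches minute 50 to minute 105 → extend to minute 50 to minute 105.
minute 125 to minute 230 is disjoint → start new block.
minute 145 to minute 225 overlaps/touches minute 125 to minute 230 → extend to minute 125 to minute 230.
minute 170 to minute 220 overlaps/touches minute 125 to minute 230 → extend to minute 125 to minute 230.
minute 195 to minute 210 overlaps/touches minute 125 to minute 230 → extend to minute 125 to minute 230.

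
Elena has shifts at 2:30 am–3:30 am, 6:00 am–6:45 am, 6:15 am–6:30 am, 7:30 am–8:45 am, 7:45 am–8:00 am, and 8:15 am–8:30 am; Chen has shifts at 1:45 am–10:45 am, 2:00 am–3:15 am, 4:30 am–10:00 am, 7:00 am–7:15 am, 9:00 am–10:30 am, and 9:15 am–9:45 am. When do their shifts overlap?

2:30 am-3:30 am, 6:00 am-6:45 am, 7:30 am-8:45 am

First set merges to 2:30 am-3:30 am, 6:00 am-6:45 am, 7:30 am-8:45 am.
Second set merges to 1:45 am-10:45 am.
2:30 am-3:30 am overlaps B on 2:30 am-3:30 am.
6:00 am-6:45 am overlaps B on 6:00 am-6:45 am.
7:30 am-8:45 am overlaps B on 7:30 am-8:45 am.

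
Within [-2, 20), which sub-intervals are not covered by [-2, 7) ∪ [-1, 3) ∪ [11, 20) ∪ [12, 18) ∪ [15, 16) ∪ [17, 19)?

After merging, the occupied span is [-2, 7), [11, 20).
Uncovered inside [-2, 20): [7, 11).

[7, 11)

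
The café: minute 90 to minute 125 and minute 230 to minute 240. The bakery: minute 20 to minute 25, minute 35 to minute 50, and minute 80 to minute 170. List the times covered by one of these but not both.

Only in the first: minute 230 to minute 240.
Only in the second: minute 20 to minute 25, minute 35 to minute 50, minute 80 to minute 90, minute 125 to minute 170.
Together these are the periods covered by exactly one.

minute 20 to minute 25, minute 35 to minute 50, minute 80 to minute 90, minute 125 to minute 170, minute 230 to minute 240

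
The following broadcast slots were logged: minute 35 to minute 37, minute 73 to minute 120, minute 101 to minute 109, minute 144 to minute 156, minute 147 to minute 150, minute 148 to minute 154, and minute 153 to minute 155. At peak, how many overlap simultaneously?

3

Walk the sorted start/end points keeping a running depth.
The depth first hits 3 at minute 148.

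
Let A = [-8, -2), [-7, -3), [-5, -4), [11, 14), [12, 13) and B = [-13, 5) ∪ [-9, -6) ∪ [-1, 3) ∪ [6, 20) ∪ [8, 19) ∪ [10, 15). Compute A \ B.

First set merges to [-8, -2), [11, 14).
Second set merges to [-13, 5), [6, 20).
[-8, -2): entirely removed.
[11, 14): entirely removed.

none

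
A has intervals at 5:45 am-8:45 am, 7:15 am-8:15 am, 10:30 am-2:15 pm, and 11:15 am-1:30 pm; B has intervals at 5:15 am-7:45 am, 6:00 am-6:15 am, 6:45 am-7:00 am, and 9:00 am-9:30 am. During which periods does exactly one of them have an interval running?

5:15 am–5:45 am, 7:45 am–8:45 am, 9:00 am–9:30 am, 10:30 am–2:15 pm

First set merges to 5:45 am–8:45 am, 10:30 am–2:15 pm.
Second set merges to 5:15 am–7:45 am, 9:00 am–9:30 am.
A but not B: 7:45 am–8:45 am, 10:30 am–2:15 pm.
B but not A: 5:15 am–5:45 am, 9:00 am–9:30 am.
Combining gives A △ B.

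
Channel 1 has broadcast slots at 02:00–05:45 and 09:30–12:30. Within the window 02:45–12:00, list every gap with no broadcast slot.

05:45–09:30

Covered (merged): 02:00–05:45, 09:30–12:30.
Gaps within 02:45–12:00: 05:45–09:30.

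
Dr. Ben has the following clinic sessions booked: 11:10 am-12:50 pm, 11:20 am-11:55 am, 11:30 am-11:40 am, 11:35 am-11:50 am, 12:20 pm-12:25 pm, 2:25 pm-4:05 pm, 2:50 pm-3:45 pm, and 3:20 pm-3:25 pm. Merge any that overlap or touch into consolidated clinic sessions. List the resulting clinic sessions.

11:20 am–11:55 am overlaps/touches 11:10 am–12:50 pm → extend to 11:10 am–12:50 pm.
11:30 am–11:40 am overlaps/touches 11:10 am–12:50 pm → extend to 11:10 am–12:50 pm.
11:35 am–11:50 am overlaps/touches 11:10 am–12:50 pm → extend to 11:10 am–12:50 pm.
12:20 pm–12:25 pm overlaps/touches 11:10 am–12:50 pm → extend to 11:10 am–12:50 pm.
2:25 pm–4:05 pm is disjoint → start new block.
2:50 pm–3:45 pm overlaps/touches 2:25 pm–4:05 pm → extend to 2:25 pm–4:05 pm.
3:20 pm–3:25 pm overlaps/touches 2:25 pm–4:05 pm → extend to 2:25 pm–4:05 pm.

11:10 am–12:50 pm, 2:25 pm–4:05 pm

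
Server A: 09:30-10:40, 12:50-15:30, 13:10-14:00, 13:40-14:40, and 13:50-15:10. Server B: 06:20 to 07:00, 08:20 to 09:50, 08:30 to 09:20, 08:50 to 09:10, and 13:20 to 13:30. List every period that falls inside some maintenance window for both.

09:30–09:50, 13:20–13:30

A, merged: 09:30–10:40, 12:50–15:30.
B, merged: 06:20–07:00, 08:20–09:50, 13:20–13:30.
09:30–10:40 overlaps B on 09:30–09:50.
12:50–15:30 overlaps B on 13:20–13:30.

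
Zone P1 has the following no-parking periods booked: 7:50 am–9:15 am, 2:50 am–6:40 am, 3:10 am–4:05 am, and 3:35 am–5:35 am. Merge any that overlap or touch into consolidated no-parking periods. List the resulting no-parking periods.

Sort by start: 2:50 am–6:40 am, 3:10 am–4:05 am, 3:35 am–5:35 am, 7:50 am–9:15 am.
3:10 am–4:05 am overlaps/touches 2:50 am–6:40 am → extend to 2:50 am–6:40 am.
3:35 am–5:35 am overlaps/touches 2:50 am–6:40 am → extend to 2:50 am–6:40 am.
7:50 am–9:15 am is disjoint → start new block.

2:50 am–6:40 am, 7:50 am–9:15 am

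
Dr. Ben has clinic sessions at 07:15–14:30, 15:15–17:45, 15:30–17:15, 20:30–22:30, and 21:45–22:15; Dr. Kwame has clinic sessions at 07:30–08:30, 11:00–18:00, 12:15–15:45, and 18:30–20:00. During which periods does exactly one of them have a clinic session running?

07:15–07:30, 08:30–11:00, 14:30–15:15, 17:45–18:00, 18:30–20:00, 20:30–22:30

Merge the first list: 07:15–14:30, 15:15–17:45, 20:30–22:30.
Merge the second list: 07:30–08:30, 11:00–18:00, 18:30–20:00.
A \ B = 07:15–07:30, 08:30–11:00, 20:30–22:30.
B \ A = 14:30–15:15, 17:45–18:00, 18:30–20:00.
Union of the two gives the symmetric difference.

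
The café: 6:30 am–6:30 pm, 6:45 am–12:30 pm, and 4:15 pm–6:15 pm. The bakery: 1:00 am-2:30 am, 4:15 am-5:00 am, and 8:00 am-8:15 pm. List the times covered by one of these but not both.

1:00 am–2:30 am, 4:15 am–5:00 am, 6:30 am–8:00 am, 6:30 pm–8:15 pm

First set merges to 6:30 am–6:30 pm.
A but not B: 6:30 am–8:00 am.
B but not A: 1:00 am–2:30 am, 4:15 am–5:00 am, 6:30 pm–8:15 pm.
Combining gives A △ B.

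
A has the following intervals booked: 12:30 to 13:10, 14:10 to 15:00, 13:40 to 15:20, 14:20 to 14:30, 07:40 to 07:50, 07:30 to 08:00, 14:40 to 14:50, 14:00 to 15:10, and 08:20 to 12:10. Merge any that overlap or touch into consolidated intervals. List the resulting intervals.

07:30–08:00, 08:20–12:10, 12:30–13:10, 13:40–15:20

Sort by start: 07:30–08:00, 07:40–07:50, 08:20–12:10, 12:30–13:10, 13:40–15:20, 14:00–15:10, 14:10–15:00, 14:20–14:30, 14:40–14:50.
07:40–07:50 overlaps/touches 07:30–08:00 → extend to 07:30–08:00.
08:20–12:10 is disjoint → start new block.
12:30–13:10 is disjoint → start new block.
13:40–15:20 is disjoint → start new block.
14:00–15:10 overlaps/touches 13:40–15:20 → extend to 13:40–15:20.
14:10–15:00 overlaps/touches 13:40–15:20 → extend to 13:40–15:20.
14:20–14:30 overlaps/touches 13:40–15:20 → extend to 13:40–15:20.
14:40–14:50 overlaps/touches 13:40–15:20 → extend to 13:40–15:20.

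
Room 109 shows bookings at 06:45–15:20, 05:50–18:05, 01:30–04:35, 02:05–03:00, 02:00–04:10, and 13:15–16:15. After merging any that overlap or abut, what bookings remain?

01:30-04:35, 05:50-18:05

Sort by start: 01:30-04:35, 02:00-04:10, 02:05-03:00, 05:50-18:05, 06:45-15:20, 13:15-16:15.
02:00-04:10 overlaps/touches 01:30-04:35 → extend to 01:30-04:35.
02:05-03:00 overlaps/touches 01:30-04:35 → extend to 01:30-04:35.
05:50-18:05 is disjoint → start new block.
06:45-15:20 overlaps/touches 05:50-18:05 → extend to 05:50-18:05.
13:15-16:15 overlaps/touches 05:50-18:05 → extend to 05:50-18:05.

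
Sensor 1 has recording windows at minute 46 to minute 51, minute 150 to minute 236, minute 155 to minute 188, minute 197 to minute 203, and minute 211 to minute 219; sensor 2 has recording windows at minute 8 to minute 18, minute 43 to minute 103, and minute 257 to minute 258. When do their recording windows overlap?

First set merges to minute 46 to minute 51, minute 150 to minute 236.
minute 46 to minute 51 ∩ B → minute 46 to minute 51.
minute 150 to minute 236 meets no B interval.

minute 46 to minute 51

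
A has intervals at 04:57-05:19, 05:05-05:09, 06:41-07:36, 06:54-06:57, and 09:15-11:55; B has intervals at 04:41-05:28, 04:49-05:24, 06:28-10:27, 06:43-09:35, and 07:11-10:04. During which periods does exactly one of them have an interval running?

04:41-04:57, 05:19-05:28, 06:28-06:41, 07:36-09:15, 10:27-11:55

Merge the first list: 04:57-05:19, 06:41-07:36, 09:15-11:55.
Merge the second list: 04:41-05:28, 06:28-10:27.
Only in the first: 10:27-11:55.
Only in the second: 04:41-04:57, 05:19-05:28, 06:28-06:41, 07:36-09:15.
Together these are the periods covered by exactly one.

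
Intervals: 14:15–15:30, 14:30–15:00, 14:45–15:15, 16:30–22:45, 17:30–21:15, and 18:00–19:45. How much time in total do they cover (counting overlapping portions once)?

Merged: 14:15–15:30, 16:30–22:45.
Lengths: 1 h 15 min + 6 h 15 min = 7 h 30 min.

7 h 30 min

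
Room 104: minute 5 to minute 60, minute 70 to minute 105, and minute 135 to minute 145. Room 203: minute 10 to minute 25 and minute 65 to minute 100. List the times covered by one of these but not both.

minute 5 to minute 10, minute 25 to minute 60, minute 65 to minute 70, minute 100 to minute 105, minute 135 to minute 145

A but not B: minute 5 to minute 10, minute 25 to minute 60, minute 100 to minute 105, minute 135 to minute 145.
B but not A: minute 65 to minute 70.
Combining gives A △ B.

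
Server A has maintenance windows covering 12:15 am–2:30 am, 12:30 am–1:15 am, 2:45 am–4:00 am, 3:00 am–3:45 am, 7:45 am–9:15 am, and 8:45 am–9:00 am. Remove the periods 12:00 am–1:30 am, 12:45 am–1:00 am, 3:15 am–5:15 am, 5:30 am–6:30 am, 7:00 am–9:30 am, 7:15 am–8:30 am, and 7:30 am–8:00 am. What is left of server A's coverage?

1:30 am–2:30 am, 2:45 am–3:15 am

A, merged: 12:15 am–2:30 am, 2:45 am–4:00 am, 7:45 am–9:15 am.
B, merged: 12:00 am–1:30 am, 3:15 am–5:15 am, 5:30 am–6:30 am, 7:00 am–9:30 am.
12:15 am–2:30 am \ B = 1:30 am–2:30 am.
2:45 am–4:00 am \ B = 2:45 am–3:15 am.
7:45 am–9:15 am: entirely removed.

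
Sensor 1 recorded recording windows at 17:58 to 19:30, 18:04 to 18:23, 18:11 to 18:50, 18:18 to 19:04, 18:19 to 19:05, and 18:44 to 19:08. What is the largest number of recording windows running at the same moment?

At 18:19, 5 of the intervals are simultaneously active.
No point has more.

5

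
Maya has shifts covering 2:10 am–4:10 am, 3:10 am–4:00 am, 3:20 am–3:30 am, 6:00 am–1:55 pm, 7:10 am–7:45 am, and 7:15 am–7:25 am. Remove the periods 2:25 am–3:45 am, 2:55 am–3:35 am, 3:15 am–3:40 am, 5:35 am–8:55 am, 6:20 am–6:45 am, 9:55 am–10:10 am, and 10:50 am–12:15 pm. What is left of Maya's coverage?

A, merged: 2:10 am-4:10 am, 6:00 am-1:55 pm.
B, merged: 2:25 am-3:45 am, 5:35 am-8:55 am, 9:55 am-10:10 am, 10:50 am-12:15 pm.
2:10 am-4:10 am with B removed leaves 2:10 am-2:25 am, 3:45 am-4:10 am.
6:00 am-1:55 pm with B removed leaves 8:55 am-9:55 am, 10:10 am-10:50 am, 12:15 pm-1:55 pm.

2:10 am-2:25 am, 3:45 am-4:10 am, 8:55 am-9:55 am, 10:10 am-10:50 am, 12:15 pm-1:55 pm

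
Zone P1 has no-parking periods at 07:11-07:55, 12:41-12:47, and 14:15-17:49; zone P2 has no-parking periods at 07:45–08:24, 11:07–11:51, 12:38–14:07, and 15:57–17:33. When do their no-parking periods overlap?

07:45-07:55, 12:41-12:47, 15:57-17:33

07:11-07:55 ∩ B → 07:45-07:55.
12:41-12:47 ∩ B → 12:41-12:47.
14:15-17:49 ∩ B → 15:57-17:33.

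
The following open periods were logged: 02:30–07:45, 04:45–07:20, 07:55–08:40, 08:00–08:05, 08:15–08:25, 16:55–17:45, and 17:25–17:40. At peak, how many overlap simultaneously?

2

At 04:45, 2 of the intervals are simultaneously active.
No point has more.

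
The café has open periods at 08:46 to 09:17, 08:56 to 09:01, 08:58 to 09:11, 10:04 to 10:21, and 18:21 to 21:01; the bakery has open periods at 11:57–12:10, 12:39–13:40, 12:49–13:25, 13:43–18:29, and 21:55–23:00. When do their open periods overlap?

First set merges to 08:46-09:17, 10:04-10:21, 18:21-21:01.
Second set merges to 11:57-12:10, 12:39-13:40, 13:43-18:29, 21:55-23:00.
08:46-09:17 falls entirely outside B.
10:04-10:21 falls entirely outside B.
18:21-21:01 overlaps B on 18:21-18:29.

18:21-18:29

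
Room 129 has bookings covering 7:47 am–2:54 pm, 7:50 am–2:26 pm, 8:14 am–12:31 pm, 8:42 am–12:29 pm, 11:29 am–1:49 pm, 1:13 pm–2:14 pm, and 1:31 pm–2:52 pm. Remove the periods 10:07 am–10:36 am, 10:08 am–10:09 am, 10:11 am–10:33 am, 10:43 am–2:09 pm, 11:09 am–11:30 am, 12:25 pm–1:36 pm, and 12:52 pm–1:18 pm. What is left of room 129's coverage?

7:47 am-10:07 am, 10:36 am-10:43 am, 2:09 pm-2:54 pm

A, merged: 7:47 am-2:54 pm.
B, merged: 10:07 am-10:36 am, 10:43 am-2:09 pm.
7:47 am-2:54 pm minus B → 7:47 am-10:07 am, 10:36 am-10:43 am, 2:09 pm-2:54 pm.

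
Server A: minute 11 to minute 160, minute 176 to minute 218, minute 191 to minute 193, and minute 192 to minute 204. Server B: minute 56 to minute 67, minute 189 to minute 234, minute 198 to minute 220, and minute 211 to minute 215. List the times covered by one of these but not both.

minute 11 to minute 56, minute 67 to minute 160, minute 176 to minute 189, minute 218 to minute 234

A, merged: minute 11 to minute 160, minute 176 to minute 218.
B, merged: minute 56 to minute 67, minute 189 to minute 234.
A \ B = minute 11 to minute 56, minute 67 to minute 160, minute 176 to minute 189.
B \ A = minute 218 to minute 234.
Union of the two gives the symmetric difference.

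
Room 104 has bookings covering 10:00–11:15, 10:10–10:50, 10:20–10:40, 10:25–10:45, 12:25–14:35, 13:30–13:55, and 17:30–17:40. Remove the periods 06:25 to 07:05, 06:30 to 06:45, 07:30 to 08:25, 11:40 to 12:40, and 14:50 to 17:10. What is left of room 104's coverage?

A, merged: 10:00–11:15, 12:25–14:35, 17:30–17:40.
B, merged: 06:25–07:05, 07:30–08:25, 11:40–12:40, 14:50–17:10.
10:00–11:15: nothing removed.
12:25–14:35 \ B = 12:40–14:35.
17:30–17:40: nothing removed.

10:00–11:15, 12:40–14:35, 17:30–17:40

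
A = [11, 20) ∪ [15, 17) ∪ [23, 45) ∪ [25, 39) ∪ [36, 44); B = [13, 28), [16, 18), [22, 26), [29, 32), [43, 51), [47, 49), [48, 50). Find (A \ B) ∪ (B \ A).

[11, 13) ∪ [20, 23) ∪ [28, 29) ∪ [32, 43) ∪ [45, 51)

Merge the first list: [11, 20), [23, 45).
Merge the second list: [13, 28), [29, 32), [43, 51).
A \ B = [11, 13), [28, 29), [32, 43).
B \ A = [20, 23), [45, 51).
Union of the two gives the symmetric difference.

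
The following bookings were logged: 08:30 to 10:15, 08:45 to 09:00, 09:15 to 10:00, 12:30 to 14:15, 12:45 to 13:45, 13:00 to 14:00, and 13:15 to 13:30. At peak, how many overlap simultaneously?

4

Walk the sorted start/end points keeping a running depth.
The depth first hits 4 at 13:15.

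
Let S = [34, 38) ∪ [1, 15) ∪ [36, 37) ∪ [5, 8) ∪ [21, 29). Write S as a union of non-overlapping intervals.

Sort by start: [1, 15), [5, 8), [21, 29), [34, 38), [36, 37).
[5, 8) overlaps/touches [1, 15) → extend to [1, 15).
[21, 29) is disjoint → start new block.
[34, 38) is disjoint → start new block.
[36, 37) overlaps/touches [34, 38) → extend to [34, 38).

[1, 15) ∪ [21, 29) ∪ [34, 38)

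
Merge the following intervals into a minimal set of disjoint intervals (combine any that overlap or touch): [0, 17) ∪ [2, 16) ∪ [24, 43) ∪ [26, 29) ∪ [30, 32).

[0, 17) ∪ [24, 43)

[2, 16) overlaps/touches [0, 17) → extend to [0, 17).
[24, 43) is disjoint → start new block.
[26, 29) overlaps/touches [24, 43) → extend to [24, 43).
[30, 32) overlaps/touches [24, 43) → extend to [24, 43).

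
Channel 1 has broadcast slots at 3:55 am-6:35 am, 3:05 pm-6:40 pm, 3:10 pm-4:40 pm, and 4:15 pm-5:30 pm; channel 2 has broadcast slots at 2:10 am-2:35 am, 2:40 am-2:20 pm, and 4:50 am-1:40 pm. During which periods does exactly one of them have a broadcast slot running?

Merge the first list: 3:55 am–6:35 am, 3:05 pm–6:40 pm.
Merge the second list: 2:10 am–2:35 am, 2:40 am–2:20 pm.
A but not B: 3:05 pm–6:40 pm.
B but not A: 2:10 am–2:35 am, 2:40 am–3:55 am, 6:35 am–2:20 pm.
Combining gives A △ B.

2:10 am–2:35 am, 2:40 am–3:55 am, 6:35 am–2:20 pm, 3:05 pm–6:40 pm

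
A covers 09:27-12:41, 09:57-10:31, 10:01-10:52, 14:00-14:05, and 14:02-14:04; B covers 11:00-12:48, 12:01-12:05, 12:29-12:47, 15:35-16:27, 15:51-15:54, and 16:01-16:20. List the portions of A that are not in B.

09:27–11:00, 14:00–14:05

Merge the first list: 09:27–12:41, 14:00–14:05.
Merge the second list: 11:00–12:48, 15:35–16:27.
09:27–12:41 \ B = 09:27–11:00.
14:00–14:05: nothing removed.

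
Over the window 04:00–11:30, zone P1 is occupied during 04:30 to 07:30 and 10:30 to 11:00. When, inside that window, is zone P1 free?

The merged coverage is 04:30–07:30, 10:30–11:00.
Gaps within 04:00–11:30: 04:00–04:30, 07:30–10:30, 11:00–11:30.

04:00–04:30, 07:30–10:30, 11:00–11:30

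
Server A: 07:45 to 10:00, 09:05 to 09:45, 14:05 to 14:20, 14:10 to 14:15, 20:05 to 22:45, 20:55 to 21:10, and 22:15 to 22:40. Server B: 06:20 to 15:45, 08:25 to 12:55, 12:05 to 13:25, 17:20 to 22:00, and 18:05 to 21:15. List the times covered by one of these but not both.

A, merged: 07:45–10:00, 14:05–14:20, 20:05–22:45.
B, merged: 06:20–15:45, 17:20–22:00.
A \ B = 22:00–22:45.
B \ A = 06:20–07:45, 10:00–14:05, 14:20–15:45, 17:20–20:05.
Union of the two gives the symmetric difference.

06:20–07:45, 10:00–14:05, 14:20–15:45, 17:20–20:05, 22:00–22:45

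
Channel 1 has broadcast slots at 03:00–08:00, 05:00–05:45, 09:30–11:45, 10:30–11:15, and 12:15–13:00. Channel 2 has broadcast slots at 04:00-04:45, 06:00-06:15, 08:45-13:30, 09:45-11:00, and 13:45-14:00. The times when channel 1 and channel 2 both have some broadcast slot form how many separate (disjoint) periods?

4

First set merges to 03:00–08:00, 09:30–11:45, 12:15–13:00.
Second set merges to 04:00–04:45, 06:00–06:15, 08:45–13:30, 13:45–14:00.
A ∩ B = 04:00–04:45, 06:00–06:15, 09:30–11:45, 12:15–13:00.
That is 4 disjoint pieces.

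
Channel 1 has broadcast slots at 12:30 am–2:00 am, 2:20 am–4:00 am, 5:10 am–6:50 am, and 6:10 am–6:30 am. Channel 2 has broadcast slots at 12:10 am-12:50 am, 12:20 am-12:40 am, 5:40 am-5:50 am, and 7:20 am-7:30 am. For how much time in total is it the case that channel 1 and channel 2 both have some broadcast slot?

30 min

A, merged: 12:30 am–2:00 am, 2:20 am–4:00 am, 5:10 am–6:50 am.
B, merged: 12:10 am–12:50 am, 5:40 am–5:50 am, 7:20 am–7:30 am.
A ∩ B = 12:30 am–12:50 am, 5:40 am–5:50 am.
Total: 20 min + 10 min = 30 min.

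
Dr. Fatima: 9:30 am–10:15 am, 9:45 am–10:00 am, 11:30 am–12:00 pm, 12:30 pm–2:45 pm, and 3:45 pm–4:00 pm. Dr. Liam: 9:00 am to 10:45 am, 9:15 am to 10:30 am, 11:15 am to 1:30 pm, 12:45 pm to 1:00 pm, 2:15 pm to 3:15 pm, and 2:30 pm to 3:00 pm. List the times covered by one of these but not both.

First set merges to 9:30 am-10:15 am, 11:30 am-12:00 pm, 12:30 pm-2:45 pm, 3:45 pm-4:00 pm.
Second set merges to 9:00 am-10:45 am, 11:15 am-1:30 pm, 2:15 pm-3:15 pm.
A but not B: 1:30 pm-2:15 pm, 3:45 pm-4:00 pm.
B but not A: 9:00 am-9:30 am, 10:15 am-10:45 am, 11:15 am-11:30 am, 12:00 pm-12:30 pm, 2:45 pm-3:15 pm.
Combining gives A △ B.

9:00 am-9:30 am, 10:15 am-10:45 am, 11:15 am-11:30 am, 12:00 pm-12:30 pm, 1:30 pm-2:15 pm, 2:45 pm-3:15 pm, 3:45 pm-4:00 pm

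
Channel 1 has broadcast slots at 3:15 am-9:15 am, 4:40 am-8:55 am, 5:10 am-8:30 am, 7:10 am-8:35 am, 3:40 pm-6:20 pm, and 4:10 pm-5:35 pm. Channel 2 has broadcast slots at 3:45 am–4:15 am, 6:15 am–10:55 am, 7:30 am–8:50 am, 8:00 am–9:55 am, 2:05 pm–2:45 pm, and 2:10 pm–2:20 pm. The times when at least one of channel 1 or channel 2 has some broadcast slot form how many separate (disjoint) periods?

3

Merge the first list: 3:15 am-9:15 am, 3:40 pm-6:20 pm.
Merge the second list: 3:45 am-4:15 am, 6:15 am-10:55 am, 2:05 pm-2:45 pm.
A ∪ B = 3:15 am-10:55 am, 2:05 pm-2:45 pm, 3:40 pm-6:20 pm.
That is 3 disjoint pieces.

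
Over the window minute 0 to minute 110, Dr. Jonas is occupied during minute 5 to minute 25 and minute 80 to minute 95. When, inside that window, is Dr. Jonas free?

The merged coverage is minute 5 to minute 25, minute 80 to minute 95.
Complement within minute 0 to minute 110: minute 0 to minute 5, minute 25 to minute 80, minute 95 to minute 110.

minute 0 to minute 5, minute 25 to minute 80, minute 95 to minute 110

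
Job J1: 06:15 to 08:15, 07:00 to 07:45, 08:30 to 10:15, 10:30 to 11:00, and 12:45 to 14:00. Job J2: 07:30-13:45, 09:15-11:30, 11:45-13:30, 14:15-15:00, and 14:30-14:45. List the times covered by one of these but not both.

06:15-07:30, 08:15-08:30, 10:15-10:30, 11:00-12:45, 13:45-14:00, 14:15-15:00

A, merged: 06:15-08:15, 08:30-10:15, 10:30-11:00, 12:45-14:00.
B, merged: 07:30-13:45, 14:15-15:00.
Only in the first: 06:15-07:30, 13:45-14:00.
Only in the second: 08:15-08:30, 10:15-10:30, 11:00-12:45, 14:15-15:00.
Together these are the periods covered by exactly one.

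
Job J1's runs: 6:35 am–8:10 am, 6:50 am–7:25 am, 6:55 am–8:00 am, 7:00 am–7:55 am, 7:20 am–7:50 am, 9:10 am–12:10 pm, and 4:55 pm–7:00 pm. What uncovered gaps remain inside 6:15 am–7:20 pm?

After merging, the occupied span is 6:35 am–8:10 am, 9:10 am–12:10 pm, 4:55 pm–7:00 pm.
Uncovered inside 6:15 am–7:20 pm: 6:15 am–6:35 am, 8:10 am–9:10 am, 12:10 pm–4:55 pm, 7:00 pm–7:20 pm.

6:15 am–6:35 am, 8:10 am–9:10 am, 12:10 pm–4:55 pm, 7:00 pm–7:20 pm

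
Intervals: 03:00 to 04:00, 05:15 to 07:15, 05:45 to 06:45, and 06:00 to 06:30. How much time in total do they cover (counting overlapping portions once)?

3 h

Merged: 03:00-04:00, 05:15-07:15.
Lengths: 1 h + 2 h = 3 h.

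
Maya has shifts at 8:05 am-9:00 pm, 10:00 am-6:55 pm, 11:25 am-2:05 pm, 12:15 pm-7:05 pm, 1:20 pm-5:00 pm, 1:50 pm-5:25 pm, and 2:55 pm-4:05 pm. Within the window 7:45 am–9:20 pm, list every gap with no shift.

The merged coverage is 8:05 am–9:00 pm.
Complement within 7:45 am–9:20 pm: 7:45 am–8:05 am, 9:00 pm–9:20 pm.

7:45 am–8:05 am, 9:00 pm–9:20 pm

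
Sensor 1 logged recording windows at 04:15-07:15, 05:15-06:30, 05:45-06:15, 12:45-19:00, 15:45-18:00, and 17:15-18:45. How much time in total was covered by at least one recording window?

Merged: 04:15-07:15, 12:45-19:00.
Lengths: 3 h + 6 h 15 min = 9 h 15 min.

9 h 15 min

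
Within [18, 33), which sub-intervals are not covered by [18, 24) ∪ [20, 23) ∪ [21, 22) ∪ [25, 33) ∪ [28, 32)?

Covered (merged): [18, 24), [25, 33).
Gaps within [18, 33): [24, 25).

[24, 25)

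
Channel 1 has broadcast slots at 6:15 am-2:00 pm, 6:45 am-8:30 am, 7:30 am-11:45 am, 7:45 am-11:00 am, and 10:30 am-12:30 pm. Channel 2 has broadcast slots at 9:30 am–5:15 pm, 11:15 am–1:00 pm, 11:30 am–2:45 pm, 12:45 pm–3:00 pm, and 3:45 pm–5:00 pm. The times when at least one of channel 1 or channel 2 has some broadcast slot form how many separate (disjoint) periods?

1

Merge the first list: 6:15 am–2:00 pm.
Merge the second list: 9:30 am–5:15 pm.
A ∪ B = 6:15 am–5:15 pm.
That is 1 disjoint piece.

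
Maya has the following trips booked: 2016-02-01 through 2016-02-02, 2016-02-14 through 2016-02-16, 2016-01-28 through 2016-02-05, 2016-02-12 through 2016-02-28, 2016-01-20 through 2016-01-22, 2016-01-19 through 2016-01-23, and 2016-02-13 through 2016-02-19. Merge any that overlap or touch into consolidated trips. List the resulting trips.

2016-01-19 through 2016-01-23, 2016-01-28 through 2016-02-05, 2016-02-12 through 2016-02-28

Sort by start: 2016-01-19 through 2016-01-23, 2016-01-20 through 2016-01-22, 2016-01-28 through 2016-02-05, 2016-02-01 through 2016-02-02, 2016-02-12 through 2016-02-28, 2016-02-13 through 2016-02-19, 2016-02-14 through 2016-02-16.
2016-01-20 through 2016-01-22 overlaps/touches 2016-01-19 through 2016-01-23 → extend to 2016-01-19 through 2016-01-23.
2016-01-28 through 2016-02-05 is disjoint → start new block.
2016-02-01 through 2016-02-02 overlaps/touches 2016-01-28 through 2016-02-05 → extend to 2016-01-28 through 2016-02-05.
2016-02-12 through 2016-02-28 is disjoint → start new block.
2016-02-13 through 2016-02-19 overlaps/touches 2016-02-12 through 2016-02-28 → extend to 2016-02-12 through 2016-02-28.
2016-02-14 through 2016-02-16 overlaps/touches 2016-02-12 through 2016-02-28 → extend to 2016-02-12 through 2016-02-28.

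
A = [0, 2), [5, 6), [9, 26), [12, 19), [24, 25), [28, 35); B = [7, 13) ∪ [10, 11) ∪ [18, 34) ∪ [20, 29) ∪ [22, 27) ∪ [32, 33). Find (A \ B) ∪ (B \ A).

[0, 2) ∪ [5, 6) ∪ [7, 9) ∪ [13, 18) ∪ [26, 28) ∪ [34, 35)

Merge the first list: [0, 2), [5, 6), [9, 26), [28, 35).
Merge the second list: [7, 13), [18, 34).
A but not B: [0, 2), [5, 6), [13, 18), [34, 35).
B but not A: [7, 9), [26, 28).
Combining gives A △ B.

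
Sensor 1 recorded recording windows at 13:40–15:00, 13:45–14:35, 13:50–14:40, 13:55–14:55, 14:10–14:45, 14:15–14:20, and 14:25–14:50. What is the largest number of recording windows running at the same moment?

At 14:15, 6 of the intervals are simultaneously active.
No point has more.

6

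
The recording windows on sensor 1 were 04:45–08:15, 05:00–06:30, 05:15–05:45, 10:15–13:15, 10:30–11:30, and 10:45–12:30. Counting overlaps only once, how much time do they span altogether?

6 h 30 min

Merged: 04:45–08:15, 10:15–13:15.
Lengths: 3 h 30 min + 3 h = 6 h 30 min.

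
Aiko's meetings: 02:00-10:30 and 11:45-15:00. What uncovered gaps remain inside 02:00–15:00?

10:30-11:45

After merging, the occupied span is 02:00-10:30, 11:45-15:00.
Complement within 02:00-15:00: 10:30-11:45.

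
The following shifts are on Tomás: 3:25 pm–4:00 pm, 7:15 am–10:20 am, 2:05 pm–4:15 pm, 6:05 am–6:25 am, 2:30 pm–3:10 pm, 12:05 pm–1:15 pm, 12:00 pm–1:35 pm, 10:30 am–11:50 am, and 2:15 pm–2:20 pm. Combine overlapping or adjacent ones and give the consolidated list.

6:05 am–6:25 am, 7:15 am–10:20 am, 10:30 am–11:50 am, 12:00 pm–1:35 pm, 2:05 pm–4:15 pm

Sort by start: 6:05 am–6:25 am, 7:15 am–10:20 am, 10:30 am–11:50 am, 12:00 pm–1:35 pm, 12:05 pm–1:15 pm, 2:05 pm–4:15 pm, 2:15 pm–2:20 pm, 2:30 pm–3:10 pm, 3:25 pm–4:00 pm.
7:15 am–10:20 am is disjoint → start new block.
10:30 am–11:50 am is disjoint → start new block.
12:00 pm–1:35 pm is disjoint → start new block.
12:05 pm–1:15 pm overlaps/touches 12:00 pm–1:35 pm → extend to 12:00 pm–1:35 pm.
2:05 pm–4:15 pm is disjoint → start new block.
2:15 pm–2:20 pm overlaps/touches 2:05 pm–4:15 pm → extend to 2:05 pm–4:15 pm.
2:30 pm–3:10 pm overlaps/touches 2:05 pm–4:15 pm → extend to 2:05 pm–4:15 pm.
3:25 pm–4:00 pm overlaps/touches 2:05 pm–4:15 pm → extend to 2:05 pm–4:15 pm.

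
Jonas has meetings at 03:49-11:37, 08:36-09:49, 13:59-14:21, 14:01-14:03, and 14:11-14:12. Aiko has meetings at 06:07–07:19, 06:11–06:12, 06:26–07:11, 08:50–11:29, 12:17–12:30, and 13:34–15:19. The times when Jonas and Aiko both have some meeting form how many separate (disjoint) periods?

First set merges to 03:49–11:37, 13:59–14:21.
Second set merges to 06:07–07:19, 08:50–11:29, 12:17–12:30, 13:34–15:19.
A ∩ B = 06:07–07:19, 08:50–11:29, 13:59–14:21.
That is 3 disjoint pieces.

3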